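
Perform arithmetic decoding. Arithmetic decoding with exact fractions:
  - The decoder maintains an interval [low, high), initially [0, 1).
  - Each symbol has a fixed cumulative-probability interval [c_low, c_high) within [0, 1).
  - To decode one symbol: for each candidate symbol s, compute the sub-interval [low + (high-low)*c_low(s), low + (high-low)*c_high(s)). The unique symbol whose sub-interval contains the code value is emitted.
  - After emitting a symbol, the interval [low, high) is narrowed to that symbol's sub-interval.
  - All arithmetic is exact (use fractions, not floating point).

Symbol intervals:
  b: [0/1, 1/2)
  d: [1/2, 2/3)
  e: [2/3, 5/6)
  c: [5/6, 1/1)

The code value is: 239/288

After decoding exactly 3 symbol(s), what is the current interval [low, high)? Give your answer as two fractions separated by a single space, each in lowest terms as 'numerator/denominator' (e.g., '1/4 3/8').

Answer: 179/216 5/6

Derivation:
Step 1: interval [0/1, 1/1), width = 1/1 - 0/1 = 1/1
  'b': [0/1 + 1/1*0/1, 0/1 + 1/1*1/2) = [0/1, 1/2)
  'd': [0/1 + 1/1*1/2, 0/1 + 1/1*2/3) = [1/2, 2/3)
  'e': [0/1 + 1/1*2/3, 0/1 + 1/1*5/6) = [2/3, 5/6) <- contains code 239/288
  'c': [0/1 + 1/1*5/6, 0/1 + 1/1*1/1) = [5/6, 1/1)
  emit 'e', narrow to [2/3, 5/6)
Step 2: interval [2/3, 5/6), width = 5/6 - 2/3 = 1/6
  'b': [2/3 + 1/6*0/1, 2/3 + 1/6*1/2) = [2/3, 3/4)
  'd': [2/3 + 1/6*1/2, 2/3 + 1/6*2/3) = [3/4, 7/9)
  'e': [2/3 + 1/6*2/3, 2/3 + 1/6*5/6) = [7/9, 29/36)
  'c': [2/3 + 1/6*5/6, 2/3 + 1/6*1/1) = [29/36, 5/6) <- contains code 239/288
  emit 'c', narrow to [29/36, 5/6)
Step 3: interval [29/36, 5/6), width = 5/6 - 29/36 = 1/36
  'b': [29/36 + 1/36*0/1, 29/36 + 1/36*1/2) = [29/36, 59/72)
  'd': [29/36 + 1/36*1/2, 29/36 + 1/36*2/3) = [59/72, 89/108)
  'e': [29/36 + 1/36*2/3, 29/36 + 1/36*5/6) = [89/108, 179/216)
  'c': [29/36 + 1/36*5/6, 29/36 + 1/36*1/1) = [179/216, 5/6) <- contains code 239/288
  emit 'c', narrow to [179/216, 5/6)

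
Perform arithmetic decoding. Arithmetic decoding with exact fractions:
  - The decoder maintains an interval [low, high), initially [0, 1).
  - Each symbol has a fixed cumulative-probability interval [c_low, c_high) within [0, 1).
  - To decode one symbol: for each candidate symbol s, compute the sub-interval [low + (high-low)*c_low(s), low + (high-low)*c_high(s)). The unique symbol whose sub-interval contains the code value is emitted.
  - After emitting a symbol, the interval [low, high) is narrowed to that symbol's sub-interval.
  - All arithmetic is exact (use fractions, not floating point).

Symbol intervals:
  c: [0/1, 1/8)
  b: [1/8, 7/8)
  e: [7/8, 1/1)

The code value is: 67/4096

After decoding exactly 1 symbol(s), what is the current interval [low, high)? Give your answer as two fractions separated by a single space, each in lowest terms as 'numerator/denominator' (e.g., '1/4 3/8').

Answer: 0/1 1/8

Derivation:
Step 1: interval [0/1, 1/1), width = 1/1 - 0/1 = 1/1
  'c': [0/1 + 1/1*0/1, 0/1 + 1/1*1/8) = [0/1, 1/8) <- contains code 67/4096
  'b': [0/1 + 1/1*1/8, 0/1 + 1/1*7/8) = [1/8, 7/8)
  'e': [0/1 + 1/1*7/8, 0/1 + 1/1*1/1) = [7/8, 1/1)
  emit 'c', narrow to [0/1, 1/8)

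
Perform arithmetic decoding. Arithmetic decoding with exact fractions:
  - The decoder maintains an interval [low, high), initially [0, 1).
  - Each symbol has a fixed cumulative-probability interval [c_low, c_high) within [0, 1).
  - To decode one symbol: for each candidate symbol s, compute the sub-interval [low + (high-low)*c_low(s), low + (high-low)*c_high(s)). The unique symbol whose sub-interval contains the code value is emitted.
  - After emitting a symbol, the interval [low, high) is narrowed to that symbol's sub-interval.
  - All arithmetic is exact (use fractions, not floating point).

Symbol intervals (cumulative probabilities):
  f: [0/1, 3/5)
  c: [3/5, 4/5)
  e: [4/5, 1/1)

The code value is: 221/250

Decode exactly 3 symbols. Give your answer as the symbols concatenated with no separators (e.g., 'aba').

Step 1: interval [0/1, 1/1), width = 1/1 - 0/1 = 1/1
  'f': [0/1 + 1/1*0/1, 0/1 + 1/1*3/5) = [0/1, 3/5)
  'c': [0/1 + 1/1*3/5, 0/1 + 1/1*4/5) = [3/5, 4/5)
  'e': [0/1 + 1/1*4/5, 0/1 + 1/1*1/1) = [4/5, 1/1) <- contains code 221/250
  emit 'e', narrow to [4/5, 1/1)
Step 2: interval [4/5, 1/1), width = 1/1 - 4/5 = 1/5
  'f': [4/5 + 1/5*0/1, 4/5 + 1/5*3/5) = [4/5, 23/25) <- contains code 221/250
  'c': [4/5 + 1/5*3/5, 4/5 + 1/5*4/5) = [23/25, 24/25)
  'e': [4/5 + 1/5*4/5, 4/5 + 1/5*1/1) = [24/25, 1/1)
  emit 'f', narrow to [4/5, 23/25)
Step 3: interval [4/5, 23/25), width = 23/25 - 4/5 = 3/25
  'f': [4/5 + 3/25*0/1, 4/5 + 3/25*3/5) = [4/5, 109/125)
  'c': [4/5 + 3/25*3/5, 4/5 + 3/25*4/5) = [109/125, 112/125) <- contains code 221/250
  'e': [4/5 + 3/25*4/5, 4/5 + 3/25*1/1) = [112/125, 23/25)
  emit 'c', narrow to [109/125, 112/125)

Answer: efc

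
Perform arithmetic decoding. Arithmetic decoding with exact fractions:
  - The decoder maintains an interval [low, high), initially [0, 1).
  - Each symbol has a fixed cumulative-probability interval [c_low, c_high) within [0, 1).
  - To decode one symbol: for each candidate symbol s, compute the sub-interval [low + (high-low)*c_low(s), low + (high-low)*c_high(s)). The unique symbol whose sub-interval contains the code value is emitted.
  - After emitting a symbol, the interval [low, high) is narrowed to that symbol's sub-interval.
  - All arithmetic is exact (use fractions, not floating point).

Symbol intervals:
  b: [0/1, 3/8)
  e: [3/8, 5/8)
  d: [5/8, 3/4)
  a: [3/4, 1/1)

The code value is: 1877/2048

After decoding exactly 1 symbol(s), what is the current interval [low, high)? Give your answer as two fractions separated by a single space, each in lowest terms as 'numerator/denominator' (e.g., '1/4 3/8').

Step 1: interval [0/1, 1/1), width = 1/1 - 0/1 = 1/1
  'b': [0/1 + 1/1*0/1, 0/1 + 1/1*3/8) = [0/1, 3/8)
  'e': [0/1 + 1/1*3/8, 0/1 + 1/1*5/8) = [3/8, 5/8)
  'd': [0/1 + 1/1*5/8, 0/1 + 1/1*3/4) = [5/8, 3/4)
  'a': [0/1 + 1/1*3/4, 0/1 + 1/1*1/1) = [3/4, 1/1) <- contains code 1877/2048
  emit 'a', narrow to [3/4, 1/1)

Answer: 3/4 1/1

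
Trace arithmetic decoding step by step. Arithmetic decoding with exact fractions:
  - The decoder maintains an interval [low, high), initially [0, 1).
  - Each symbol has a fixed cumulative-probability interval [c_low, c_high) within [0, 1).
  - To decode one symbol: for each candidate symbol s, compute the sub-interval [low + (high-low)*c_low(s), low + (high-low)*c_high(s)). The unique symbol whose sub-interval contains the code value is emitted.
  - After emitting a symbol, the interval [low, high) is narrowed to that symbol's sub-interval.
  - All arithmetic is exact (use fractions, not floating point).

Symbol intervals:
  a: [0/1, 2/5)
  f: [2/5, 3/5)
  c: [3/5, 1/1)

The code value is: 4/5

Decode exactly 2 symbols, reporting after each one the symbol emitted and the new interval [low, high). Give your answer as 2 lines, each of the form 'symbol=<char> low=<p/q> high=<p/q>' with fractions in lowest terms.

Step 1: interval [0/1, 1/1), width = 1/1 - 0/1 = 1/1
  'a': [0/1 + 1/1*0/1, 0/1 + 1/1*2/5) = [0/1, 2/5)
  'f': [0/1 + 1/1*2/5, 0/1 + 1/1*3/5) = [2/5, 3/5)
  'c': [0/1 + 1/1*3/5, 0/1 + 1/1*1/1) = [3/5, 1/1) <- contains code 4/5
  emit 'c', narrow to [3/5, 1/1)
Step 2: interval [3/5, 1/1), width = 1/1 - 3/5 = 2/5
  'a': [3/5 + 2/5*0/1, 3/5 + 2/5*2/5) = [3/5, 19/25)
  'f': [3/5 + 2/5*2/5, 3/5 + 2/5*3/5) = [19/25, 21/25) <- contains code 4/5
  'c': [3/5 + 2/5*3/5, 3/5 + 2/5*1/1) = [21/25, 1/1)
  emit 'f', narrow to [19/25, 21/25)

Answer: symbol=c low=3/5 high=1/1
symbol=f low=19/25 high=21/25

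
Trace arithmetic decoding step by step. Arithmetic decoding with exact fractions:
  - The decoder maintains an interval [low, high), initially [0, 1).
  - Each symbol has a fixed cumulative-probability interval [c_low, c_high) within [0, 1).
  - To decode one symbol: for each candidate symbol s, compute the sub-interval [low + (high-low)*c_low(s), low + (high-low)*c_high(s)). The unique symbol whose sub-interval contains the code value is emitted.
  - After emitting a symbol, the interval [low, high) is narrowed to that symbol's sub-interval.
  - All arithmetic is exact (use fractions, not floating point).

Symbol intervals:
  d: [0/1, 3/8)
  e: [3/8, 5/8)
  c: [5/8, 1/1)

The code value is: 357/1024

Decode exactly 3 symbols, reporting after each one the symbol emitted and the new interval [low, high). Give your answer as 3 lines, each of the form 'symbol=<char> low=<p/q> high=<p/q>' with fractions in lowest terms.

Answer: symbol=d low=0/1 high=3/8
symbol=c low=15/64 high=3/8
symbol=c low=165/512 high=3/8

Derivation:
Step 1: interval [0/1, 1/1), width = 1/1 - 0/1 = 1/1
  'd': [0/1 + 1/1*0/1, 0/1 + 1/1*3/8) = [0/1, 3/8) <- contains code 357/1024
  'e': [0/1 + 1/1*3/8, 0/1 + 1/1*5/8) = [3/8, 5/8)
  'c': [0/1 + 1/1*5/8, 0/1 + 1/1*1/1) = [5/8, 1/1)
  emit 'd', narrow to [0/1, 3/8)
Step 2: interval [0/1, 3/8), width = 3/8 - 0/1 = 3/8
  'd': [0/1 + 3/8*0/1, 0/1 + 3/8*3/8) = [0/1, 9/64)
  'e': [0/1 + 3/8*3/8, 0/1 + 3/8*5/8) = [9/64, 15/64)
  'c': [0/1 + 3/8*5/8, 0/1 + 3/8*1/1) = [15/64, 3/8) <- contains code 357/1024
  emit 'c', narrow to [15/64, 3/8)
Step 3: interval [15/64, 3/8), width = 3/8 - 15/64 = 9/64
  'd': [15/64 + 9/64*0/1, 15/64 + 9/64*3/8) = [15/64, 147/512)
  'e': [15/64 + 9/64*3/8, 15/64 + 9/64*5/8) = [147/512, 165/512)
  'c': [15/64 + 9/64*5/8, 15/64 + 9/64*1/1) = [165/512, 3/8) <- contains code 357/1024
  emit 'c', narrow to [165/512, 3/8)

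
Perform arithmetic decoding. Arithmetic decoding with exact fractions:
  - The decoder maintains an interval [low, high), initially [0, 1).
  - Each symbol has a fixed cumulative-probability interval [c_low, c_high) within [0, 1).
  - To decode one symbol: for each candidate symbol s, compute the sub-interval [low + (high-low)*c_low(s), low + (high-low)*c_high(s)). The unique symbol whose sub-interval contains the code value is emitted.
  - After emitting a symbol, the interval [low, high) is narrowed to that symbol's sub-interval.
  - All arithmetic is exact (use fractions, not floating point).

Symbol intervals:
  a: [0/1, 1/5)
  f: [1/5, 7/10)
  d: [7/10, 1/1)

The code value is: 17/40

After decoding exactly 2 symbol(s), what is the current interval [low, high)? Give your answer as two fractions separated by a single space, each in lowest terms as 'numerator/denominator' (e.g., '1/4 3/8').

Answer: 3/10 11/20

Derivation:
Step 1: interval [0/1, 1/1), width = 1/1 - 0/1 = 1/1
  'a': [0/1 + 1/1*0/1, 0/1 + 1/1*1/5) = [0/1, 1/5)
  'f': [0/1 + 1/1*1/5, 0/1 + 1/1*7/10) = [1/5, 7/10) <- contains code 17/40
  'd': [0/1 + 1/1*7/10, 0/1 + 1/1*1/1) = [7/10, 1/1)
  emit 'f', narrow to [1/5, 7/10)
Step 2: interval [1/5, 7/10), width = 7/10 - 1/5 = 1/2
  'a': [1/5 + 1/2*0/1, 1/5 + 1/2*1/5) = [1/5, 3/10)
  'f': [1/5 + 1/2*1/5, 1/5 + 1/2*7/10) = [3/10, 11/20) <- contains code 17/40
  'd': [1/5 + 1/2*7/10, 1/5 + 1/2*1/1) = [11/20, 7/10)
  emit 'f', narrow to [3/10, 11/20)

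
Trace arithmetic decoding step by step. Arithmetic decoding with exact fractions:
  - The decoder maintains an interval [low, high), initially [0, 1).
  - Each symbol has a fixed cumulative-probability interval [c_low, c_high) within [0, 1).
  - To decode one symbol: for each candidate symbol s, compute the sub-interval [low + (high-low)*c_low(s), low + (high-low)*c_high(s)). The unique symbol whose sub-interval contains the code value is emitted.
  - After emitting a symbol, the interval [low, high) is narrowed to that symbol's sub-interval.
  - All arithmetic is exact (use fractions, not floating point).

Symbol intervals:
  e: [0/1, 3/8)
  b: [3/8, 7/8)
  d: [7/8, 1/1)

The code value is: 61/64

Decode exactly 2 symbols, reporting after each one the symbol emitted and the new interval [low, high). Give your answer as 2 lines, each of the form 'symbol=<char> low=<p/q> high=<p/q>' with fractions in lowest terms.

Step 1: interval [0/1, 1/1), width = 1/1 - 0/1 = 1/1
  'e': [0/1 + 1/1*0/1, 0/1 + 1/1*3/8) = [0/1, 3/8)
  'b': [0/1 + 1/1*3/8, 0/1 + 1/1*7/8) = [3/8, 7/8)
  'd': [0/1 + 1/1*7/8, 0/1 + 1/1*1/1) = [7/8, 1/1) <- contains code 61/64
  emit 'd', narrow to [7/8, 1/1)
Step 2: interval [7/8, 1/1), width = 1/1 - 7/8 = 1/8
  'e': [7/8 + 1/8*0/1, 7/8 + 1/8*3/8) = [7/8, 59/64)
  'b': [7/8 + 1/8*3/8, 7/8 + 1/8*7/8) = [59/64, 63/64) <- contains code 61/64
  'd': [7/8 + 1/8*7/8, 7/8 + 1/8*1/1) = [63/64, 1/1)
  emit 'b', narrow to [59/64, 63/64)

Answer: symbol=d low=7/8 high=1/1
symbol=b low=59/64 high=63/64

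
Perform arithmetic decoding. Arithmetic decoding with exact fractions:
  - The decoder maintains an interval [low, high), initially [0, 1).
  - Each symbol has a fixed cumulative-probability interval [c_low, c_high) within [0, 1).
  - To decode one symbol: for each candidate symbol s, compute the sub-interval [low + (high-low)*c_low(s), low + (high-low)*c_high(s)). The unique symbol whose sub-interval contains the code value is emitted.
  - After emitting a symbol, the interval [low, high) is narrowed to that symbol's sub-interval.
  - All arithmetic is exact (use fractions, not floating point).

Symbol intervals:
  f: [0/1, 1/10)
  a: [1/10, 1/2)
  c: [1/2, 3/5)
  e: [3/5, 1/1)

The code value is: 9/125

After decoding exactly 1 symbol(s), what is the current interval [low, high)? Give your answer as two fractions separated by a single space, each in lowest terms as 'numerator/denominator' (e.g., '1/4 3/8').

Answer: 0/1 1/10

Derivation:
Step 1: interval [0/1, 1/1), width = 1/1 - 0/1 = 1/1
  'f': [0/1 + 1/1*0/1, 0/1 + 1/1*1/10) = [0/1, 1/10) <- contains code 9/125
  'a': [0/1 + 1/1*1/10, 0/1 + 1/1*1/2) = [1/10, 1/2)
  'c': [0/1 + 1/1*1/2, 0/1 + 1/1*3/5) = [1/2, 3/5)
  'e': [0/1 + 1/1*3/5, 0/1 + 1/1*1/1) = [3/5, 1/1)
  emit 'f', narrow to [0/1, 1/10)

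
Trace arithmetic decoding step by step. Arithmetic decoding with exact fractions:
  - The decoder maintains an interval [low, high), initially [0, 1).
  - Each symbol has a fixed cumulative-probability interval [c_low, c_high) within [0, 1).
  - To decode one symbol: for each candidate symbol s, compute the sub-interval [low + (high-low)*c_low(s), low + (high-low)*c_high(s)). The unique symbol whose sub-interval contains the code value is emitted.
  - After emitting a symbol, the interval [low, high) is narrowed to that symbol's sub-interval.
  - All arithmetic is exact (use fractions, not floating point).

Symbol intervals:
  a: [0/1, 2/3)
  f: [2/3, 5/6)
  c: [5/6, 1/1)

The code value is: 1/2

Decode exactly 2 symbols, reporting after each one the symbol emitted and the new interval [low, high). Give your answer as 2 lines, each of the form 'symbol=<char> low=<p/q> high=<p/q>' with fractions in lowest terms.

Step 1: interval [0/1, 1/1), width = 1/1 - 0/1 = 1/1
  'a': [0/1 + 1/1*0/1, 0/1 + 1/1*2/3) = [0/1, 2/3) <- contains code 1/2
  'f': [0/1 + 1/1*2/3, 0/1 + 1/1*5/6) = [2/3, 5/6)
  'c': [0/1 + 1/1*5/6, 0/1 + 1/1*1/1) = [5/6, 1/1)
  emit 'a', narrow to [0/1, 2/3)
Step 2: interval [0/1, 2/3), width = 2/3 - 0/1 = 2/3
  'a': [0/1 + 2/3*0/1, 0/1 + 2/3*2/3) = [0/1, 4/9)
  'f': [0/1 + 2/3*2/3, 0/1 + 2/3*5/6) = [4/9, 5/9) <- contains code 1/2
  'c': [0/1 + 2/3*5/6, 0/1 + 2/3*1/1) = [5/9, 2/3)
  emit 'f', narrow to [4/9, 5/9)

Answer: symbol=a low=0/1 high=2/3
symbol=f low=4/9 high=5/9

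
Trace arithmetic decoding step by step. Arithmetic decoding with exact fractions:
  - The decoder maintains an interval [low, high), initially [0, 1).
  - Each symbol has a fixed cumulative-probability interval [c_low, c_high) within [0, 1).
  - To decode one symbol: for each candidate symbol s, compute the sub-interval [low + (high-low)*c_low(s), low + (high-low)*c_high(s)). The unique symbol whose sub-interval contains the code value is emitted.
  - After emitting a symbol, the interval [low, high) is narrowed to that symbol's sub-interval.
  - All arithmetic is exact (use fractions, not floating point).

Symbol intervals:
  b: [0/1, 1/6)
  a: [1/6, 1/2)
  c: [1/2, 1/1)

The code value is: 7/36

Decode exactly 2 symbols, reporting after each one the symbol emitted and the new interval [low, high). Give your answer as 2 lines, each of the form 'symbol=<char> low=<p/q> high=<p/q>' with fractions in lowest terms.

Step 1: interval [0/1, 1/1), width = 1/1 - 0/1 = 1/1
  'b': [0/1 + 1/1*0/1, 0/1 + 1/1*1/6) = [0/1, 1/6)
  'a': [0/1 + 1/1*1/6, 0/1 + 1/1*1/2) = [1/6, 1/2) <- contains code 7/36
  'c': [0/1 + 1/1*1/2, 0/1 + 1/1*1/1) = [1/2, 1/1)
  emit 'a', narrow to [1/6, 1/2)
Step 2: interval [1/6, 1/2), width = 1/2 - 1/6 = 1/3
  'b': [1/6 + 1/3*0/1, 1/6 + 1/3*1/6) = [1/6, 2/9) <- contains code 7/36
  'a': [1/6 + 1/3*1/6, 1/6 + 1/3*1/2) = [2/9, 1/3)
  'c': [1/6 + 1/3*1/2, 1/6 + 1/3*1/1) = [1/3, 1/2)
  emit 'b', narrow to [1/6, 2/9)

Answer: symbol=a low=1/6 high=1/2
symbol=b low=1/6 high=2/9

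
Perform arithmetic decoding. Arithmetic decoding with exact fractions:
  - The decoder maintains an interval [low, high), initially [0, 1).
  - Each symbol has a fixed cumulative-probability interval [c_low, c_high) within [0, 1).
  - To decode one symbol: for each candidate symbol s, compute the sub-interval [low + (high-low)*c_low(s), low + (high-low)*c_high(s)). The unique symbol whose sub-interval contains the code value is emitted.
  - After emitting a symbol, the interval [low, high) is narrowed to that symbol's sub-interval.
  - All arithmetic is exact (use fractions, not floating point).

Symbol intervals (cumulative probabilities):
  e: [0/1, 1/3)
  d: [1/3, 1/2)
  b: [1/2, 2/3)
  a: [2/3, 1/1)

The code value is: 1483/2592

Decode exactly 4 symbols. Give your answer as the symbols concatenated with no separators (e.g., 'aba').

Step 1: interval [0/1, 1/1), width = 1/1 - 0/1 = 1/1
  'e': [0/1 + 1/1*0/1, 0/1 + 1/1*1/3) = [0/1, 1/3)
  'd': [0/1 + 1/1*1/3, 0/1 + 1/1*1/2) = [1/3, 1/2)
  'b': [0/1 + 1/1*1/2, 0/1 + 1/1*2/3) = [1/2, 2/3) <- contains code 1483/2592
  'a': [0/1 + 1/1*2/3, 0/1 + 1/1*1/1) = [2/3, 1/1)
  emit 'b', narrow to [1/2, 2/3)
Step 2: interval [1/2, 2/3), width = 2/3 - 1/2 = 1/6
  'e': [1/2 + 1/6*0/1, 1/2 + 1/6*1/3) = [1/2, 5/9)
  'd': [1/2 + 1/6*1/3, 1/2 + 1/6*1/2) = [5/9, 7/12) <- contains code 1483/2592
  'b': [1/2 + 1/6*1/2, 1/2 + 1/6*2/3) = [7/12, 11/18)
  'a': [1/2 + 1/6*2/3, 1/2 + 1/6*1/1) = [11/18, 2/3)
  emit 'd', narrow to [5/9, 7/12)
Step 3: interval [5/9, 7/12), width = 7/12 - 5/9 = 1/36
  'e': [5/9 + 1/36*0/1, 5/9 + 1/36*1/3) = [5/9, 61/108)
  'd': [5/9 + 1/36*1/3, 5/9 + 1/36*1/2) = [61/108, 41/72)
  'b': [5/9 + 1/36*1/2, 5/9 + 1/36*2/3) = [41/72, 31/54) <- contains code 1483/2592
  'a': [5/9 + 1/36*2/3, 5/9 + 1/36*1/1) = [31/54, 7/12)
  emit 'b', narrow to [41/72, 31/54)
Step 4: interval [41/72, 31/54), width = 31/54 - 41/72 = 1/216
  'e': [41/72 + 1/216*0/1, 41/72 + 1/216*1/3) = [41/72, 185/324)
  'd': [41/72 + 1/216*1/3, 41/72 + 1/216*1/2) = [185/324, 247/432)
  'b': [41/72 + 1/216*1/2, 41/72 + 1/216*2/3) = [247/432, 371/648) <- contains code 1483/2592
  'a': [41/72 + 1/216*2/3, 41/72 + 1/216*1/1) = [371/648, 31/54)
  emit 'b', narrow to [247/432, 371/648)

Answer: bdbb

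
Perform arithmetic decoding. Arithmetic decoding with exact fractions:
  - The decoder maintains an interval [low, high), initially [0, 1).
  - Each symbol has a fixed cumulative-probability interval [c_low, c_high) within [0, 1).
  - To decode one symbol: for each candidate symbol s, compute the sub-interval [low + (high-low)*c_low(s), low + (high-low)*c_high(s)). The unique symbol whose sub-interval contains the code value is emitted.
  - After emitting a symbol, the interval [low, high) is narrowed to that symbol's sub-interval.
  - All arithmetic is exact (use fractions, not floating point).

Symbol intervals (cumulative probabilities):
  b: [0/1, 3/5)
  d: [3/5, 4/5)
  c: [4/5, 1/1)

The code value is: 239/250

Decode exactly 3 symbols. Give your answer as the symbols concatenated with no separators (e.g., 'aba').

Step 1: interval [0/1, 1/1), width = 1/1 - 0/1 = 1/1
  'b': [0/1 + 1/1*0/1, 0/1 + 1/1*3/5) = [0/1, 3/5)
  'd': [0/1 + 1/1*3/5, 0/1 + 1/1*4/5) = [3/5, 4/5)
  'c': [0/1 + 1/1*4/5, 0/1 + 1/1*1/1) = [4/5, 1/1) <- contains code 239/250
  emit 'c', narrow to [4/5, 1/1)
Step 2: interval [4/5, 1/1), width = 1/1 - 4/5 = 1/5
  'b': [4/5 + 1/5*0/1, 4/5 + 1/5*3/5) = [4/5, 23/25)
  'd': [4/5 + 1/5*3/5, 4/5 + 1/5*4/5) = [23/25, 24/25) <- contains code 239/250
  'c': [4/5 + 1/5*4/5, 4/5 + 1/5*1/1) = [24/25, 1/1)
  emit 'd', narrow to [23/25, 24/25)
Step 3: interval [23/25, 24/25), width = 24/25 - 23/25 = 1/25
  'b': [23/25 + 1/25*0/1, 23/25 + 1/25*3/5) = [23/25, 118/125)
  'd': [23/25 + 1/25*3/5, 23/25 + 1/25*4/5) = [118/125, 119/125)
  'c': [23/25 + 1/25*4/5, 23/25 + 1/25*1/1) = [119/125, 24/25) <- contains code 239/250
  emit 'c', narrow to [119/125, 24/25)

Answer: cdc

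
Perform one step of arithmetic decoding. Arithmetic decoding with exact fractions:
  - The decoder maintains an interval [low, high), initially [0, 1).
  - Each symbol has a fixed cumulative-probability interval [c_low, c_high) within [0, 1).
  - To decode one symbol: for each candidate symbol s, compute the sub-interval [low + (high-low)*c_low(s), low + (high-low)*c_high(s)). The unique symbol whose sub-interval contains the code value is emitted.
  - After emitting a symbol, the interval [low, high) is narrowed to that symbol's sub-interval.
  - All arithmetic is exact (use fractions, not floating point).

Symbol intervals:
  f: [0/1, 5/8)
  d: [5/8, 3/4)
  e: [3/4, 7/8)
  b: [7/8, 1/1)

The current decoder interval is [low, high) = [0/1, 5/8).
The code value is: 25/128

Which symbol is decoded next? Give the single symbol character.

Answer: f

Derivation:
Interval width = high − low = 5/8 − 0/1 = 5/8
Scaled code = (code − low) / width = (25/128 − 0/1) / 5/8 = 5/16
  f: [0/1, 5/8) ← scaled code falls here ✓
  d: [5/8, 3/4) 
  e: [3/4, 7/8) 
  b: [7/8, 1/1) 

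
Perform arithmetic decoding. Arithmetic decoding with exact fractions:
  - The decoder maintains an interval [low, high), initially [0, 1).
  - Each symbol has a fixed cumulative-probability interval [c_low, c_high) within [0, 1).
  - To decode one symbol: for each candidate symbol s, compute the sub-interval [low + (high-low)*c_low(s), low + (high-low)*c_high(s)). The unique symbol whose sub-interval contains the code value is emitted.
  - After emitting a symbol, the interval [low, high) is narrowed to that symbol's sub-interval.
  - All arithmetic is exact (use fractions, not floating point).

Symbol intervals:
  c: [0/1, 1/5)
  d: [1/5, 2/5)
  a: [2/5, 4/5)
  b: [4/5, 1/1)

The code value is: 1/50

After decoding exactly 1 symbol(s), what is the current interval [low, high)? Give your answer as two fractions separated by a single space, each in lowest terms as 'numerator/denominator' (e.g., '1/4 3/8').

Step 1: interval [0/1, 1/1), width = 1/1 - 0/1 = 1/1
  'c': [0/1 + 1/1*0/1, 0/1 + 1/1*1/5) = [0/1, 1/5) <- contains code 1/50
  'd': [0/1 + 1/1*1/5, 0/1 + 1/1*2/5) = [1/5, 2/5)
  'a': [0/1 + 1/1*2/5, 0/1 + 1/1*4/5) = [2/5, 4/5)
  'b': [0/1 + 1/1*4/5, 0/1 + 1/1*1/1) = [4/5, 1/1)
  emit 'c', narrow to [0/1, 1/5)

Answer: 0/1 1/5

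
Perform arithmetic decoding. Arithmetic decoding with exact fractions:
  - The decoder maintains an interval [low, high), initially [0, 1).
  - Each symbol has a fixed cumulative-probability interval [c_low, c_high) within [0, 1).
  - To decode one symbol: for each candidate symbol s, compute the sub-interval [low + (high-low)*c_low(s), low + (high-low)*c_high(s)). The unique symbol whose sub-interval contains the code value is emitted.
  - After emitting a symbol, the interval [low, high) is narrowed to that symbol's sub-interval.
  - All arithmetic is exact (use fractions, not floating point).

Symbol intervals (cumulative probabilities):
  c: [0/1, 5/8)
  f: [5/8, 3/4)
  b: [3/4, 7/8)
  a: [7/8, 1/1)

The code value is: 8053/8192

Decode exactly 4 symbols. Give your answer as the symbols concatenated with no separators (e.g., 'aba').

Answer: abac

Derivation:
Step 1: interval [0/1, 1/1), width = 1/1 - 0/1 = 1/1
  'c': [0/1 + 1/1*0/1, 0/1 + 1/1*5/8) = [0/1, 5/8)
  'f': [0/1 + 1/1*5/8, 0/1 + 1/1*3/4) = [5/8, 3/4)
  'b': [0/1 + 1/1*3/4, 0/1 + 1/1*7/8) = [3/4, 7/8)
  'a': [0/1 + 1/1*7/8, 0/1 + 1/1*1/1) = [7/8, 1/1) <- contains code 8053/8192
  emit 'a', narrow to [7/8, 1/1)
Step 2: interval [7/8, 1/1), width = 1/1 - 7/8 = 1/8
  'c': [7/8 + 1/8*0/1, 7/8 + 1/8*5/8) = [7/8, 61/64)
  'f': [7/8 + 1/8*5/8, 7/8 + 1/8*3/4) = [61/64, 31/32)
  'b': [7/8 + 1/8*3/4, 7/8 + 1/8*7/8) = [31/32, 63/64) <- contains code 8053/8192
  'a': [7/8 + 1/8*7/8, 7/8 + 1/8*1/1) = [63/64, 1/1)
  emit 'b', narrow to [31/32, 63/64)
Step 3: interval [31/32, 63/64), width = 63/64 - 31/32 = 1/64
  'c': [31/32 + 1/64*0/1, 31/32 + 1/64*5/8) = [31/32, 501/512)
  'f': [31/32 + 1/64*5/8, 31/32 + 1/64*3/4) = [501/512, 251/256)
  'b': [31/32 + 1/64*3/4, 31/32 + 1/64*7/8) = [251/256, 503/512)
  'a': [31/32 + 1/64*7/8, 31/32 + 1/64*1/1) = [503/512, 63/64) <- contains code 8053/8192
  emit 'a', narrow to [503/512, 63/64)
Step 4: interval [503/512, 63/64), width = 63/64 - 503/512 = 1/512
  'c': [503/512 + 1/512*0/1, 503/512 + 1/512*5/8) = [503/512, 4029/4096) <- contains code 8053/8192
  'f': [503/512 + 1/512*5/8, 503/512 + 1/512*3/4) = [4029/4096, 2015/2048)
  'b': [503/512 + 1/512*3/4, 503/512 + 1/512*7/8) = [2015/2048, 4031/4096)
  'a': [503/512 + 1/512*7/8, 503/512 + 1/512*1/1) = [4031/4096, 63/64)
  emit 'c', narrow to [503/512, 4029/4096)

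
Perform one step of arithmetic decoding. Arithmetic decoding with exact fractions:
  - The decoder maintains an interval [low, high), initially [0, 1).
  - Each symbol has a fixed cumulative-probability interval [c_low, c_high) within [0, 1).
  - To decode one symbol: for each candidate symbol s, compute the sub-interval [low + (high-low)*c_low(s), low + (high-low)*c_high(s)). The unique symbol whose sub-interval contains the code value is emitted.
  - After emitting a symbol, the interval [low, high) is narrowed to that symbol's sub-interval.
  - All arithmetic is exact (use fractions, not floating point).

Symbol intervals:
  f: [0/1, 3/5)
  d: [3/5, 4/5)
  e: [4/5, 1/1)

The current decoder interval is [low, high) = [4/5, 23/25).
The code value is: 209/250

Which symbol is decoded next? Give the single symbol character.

Answer: f

Derivation:
Interval width = high − low = 23/25 − 4/5 = 3/25
Scaled code = (code − low) / width = (209/250 − 4/5) / 3/25 = 3/10
  f: [0/1, 3/5) ← scaled code falls here ✓
  d: [3/5, 4/5) 
  e: [4/5, 1/1) 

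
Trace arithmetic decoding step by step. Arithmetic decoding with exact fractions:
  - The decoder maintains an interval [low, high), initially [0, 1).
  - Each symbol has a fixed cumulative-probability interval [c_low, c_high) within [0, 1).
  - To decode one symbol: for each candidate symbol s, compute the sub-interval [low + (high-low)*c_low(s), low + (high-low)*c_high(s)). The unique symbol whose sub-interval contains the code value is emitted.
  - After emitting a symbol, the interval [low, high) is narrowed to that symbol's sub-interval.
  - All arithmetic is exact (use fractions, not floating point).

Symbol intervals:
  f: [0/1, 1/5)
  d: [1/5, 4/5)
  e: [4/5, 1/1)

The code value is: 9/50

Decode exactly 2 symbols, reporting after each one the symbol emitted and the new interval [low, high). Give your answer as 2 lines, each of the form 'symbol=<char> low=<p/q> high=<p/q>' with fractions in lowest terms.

Step 1: interval [0/1, 1/1), width = 1/1 - 0/1 = 1/1
  'f': [0/1 + 1/1*0/1, 0/1 + 1/1*1/5) = [0/1, 1/5) <- contains code 9/50
  'd': [0/1 + 1/1*1/5, 0/1 + 1/1*4/5) = [1/5, 4/5)
  'e': [0/1 + 1/1*4/5, 0/1 + 1/1*1/1) = [4/5, 1/1)
  emit 'f', narrow to [0/1, 1/5)
Step 2: interval [0/1, 1/5), width = 1/5 - 0/1 = 1/5
  'f': [0/1 + 1/5*0/1, 0/1 + 1/5*1/5) = [0/1, 1/25)
  'd': [0/1 + 1/5*1/5, 0/1 + 1/5*4/5) = [1/25, 4/25)
  'e': [0/1 + 1/5*4/5, 0/1 + 1/5*1/1) = [4/25, 1/5) <- contains code 9/50
  emit 'e', narrow to [4/25, 1/5)

Answer: symbol=f low=0/1 high=1/5
symbol=e low=4/25 high=1/5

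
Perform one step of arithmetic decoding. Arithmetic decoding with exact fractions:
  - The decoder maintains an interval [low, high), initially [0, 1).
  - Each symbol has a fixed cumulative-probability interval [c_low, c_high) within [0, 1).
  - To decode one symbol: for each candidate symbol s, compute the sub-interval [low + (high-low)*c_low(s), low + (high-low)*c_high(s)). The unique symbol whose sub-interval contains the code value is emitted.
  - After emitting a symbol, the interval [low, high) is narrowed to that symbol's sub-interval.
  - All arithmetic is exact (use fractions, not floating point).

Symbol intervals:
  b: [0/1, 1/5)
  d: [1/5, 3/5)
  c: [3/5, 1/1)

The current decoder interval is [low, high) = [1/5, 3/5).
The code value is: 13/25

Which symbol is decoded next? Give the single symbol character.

Interval width = high − low = 3/5 − 1/5 = 2/5
Scaled code = (code − low) / width = (13/25 − 1/5) / 2/5 = 4/5
  b: [0/1, 1/5) 
  d: [1/5, 3/5) 
  c: [3/5, 1/1) ← scaled code falls here ✓

Answer: c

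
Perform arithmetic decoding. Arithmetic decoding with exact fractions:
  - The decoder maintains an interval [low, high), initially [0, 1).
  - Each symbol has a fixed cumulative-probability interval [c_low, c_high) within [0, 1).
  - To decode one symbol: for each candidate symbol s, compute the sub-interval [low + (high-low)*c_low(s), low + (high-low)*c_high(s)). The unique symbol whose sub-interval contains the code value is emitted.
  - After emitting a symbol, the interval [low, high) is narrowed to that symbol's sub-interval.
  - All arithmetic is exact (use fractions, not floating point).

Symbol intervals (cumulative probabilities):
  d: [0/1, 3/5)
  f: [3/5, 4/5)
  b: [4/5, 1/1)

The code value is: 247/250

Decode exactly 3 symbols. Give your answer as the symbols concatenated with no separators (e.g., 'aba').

Answer: bbf

Derivation:
Step 1: interval [0/1, 1/1), width = 1/1 - 0/1 = 1/1
  'd': [0/1 + 1/1*0/1, 0/1 + 1/1*3/5) = [0/1, 3/5)
  'f': [0/1 + 1/1*3/5, 0/1 + 1/1*4/5) = [3/5, 4/5)
  'b': [0/1 + 1/1*4/5, 0/1 + 1/1*1/1) = [4/5, 1/1) <- contains code 247/250
  emit 'b', narrow to [4/5, 1/1)
Step 2: interval [4/5, 1/1), width = 1/1 - 4/5 = 1/5
  'd': [4/5 + 1/5*0/1, 4/5 + 1/5*3/5) = [4/5, 23/25)
  'f': [4/5 + 1/5*3/5, 4/5 + 1/5*4/5) = [23/25, 24/25)
  'b': [4/5 + 1/5*4/5, 4/5 + 1/5*1/1) = [24/25, 1/1) <- contains code 247/250
  emit 'b', narrow to [24/25, 1/1)
Step 3: interval [24/25, 1/1), width = 1/1 - 24/25 = 1/25
  'd': [24/25 + 1/25*0/1, 24/25 + 1/25*3/5) = [24/25, 123/125)
  'f': [24/25 + 1/25*3/5, 24/25 + 1/25*4/5) = [123/125, 124/125) <- contains code 247/250
  'b': [24/25 + 1/25*4/5, 24/25 + 1/25*1/1) = [124/125, 1/1)
  emit 'f', narrow to [123/125, 124/125)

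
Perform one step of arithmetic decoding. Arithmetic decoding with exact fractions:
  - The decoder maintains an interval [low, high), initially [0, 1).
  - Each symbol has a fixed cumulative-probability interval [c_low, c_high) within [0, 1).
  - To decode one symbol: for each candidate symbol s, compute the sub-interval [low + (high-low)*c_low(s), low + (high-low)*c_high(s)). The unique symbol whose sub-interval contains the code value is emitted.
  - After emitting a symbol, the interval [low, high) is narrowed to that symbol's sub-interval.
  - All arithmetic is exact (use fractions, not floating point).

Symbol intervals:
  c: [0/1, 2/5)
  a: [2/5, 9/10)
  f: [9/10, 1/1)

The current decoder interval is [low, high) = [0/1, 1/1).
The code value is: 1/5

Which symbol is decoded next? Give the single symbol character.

Answer: c

Derivation:
Interval width = high − low = 1/1 − 0/1 = 1/1
Scaled code = (code − low) / width = (1/5 − 0/1) / 1/1 = 1/5
  c: [0/1, 2/5) ← scaled code falls here ✓
  a: [2/5, 9/10) 
  f: [9/10, 1/1) 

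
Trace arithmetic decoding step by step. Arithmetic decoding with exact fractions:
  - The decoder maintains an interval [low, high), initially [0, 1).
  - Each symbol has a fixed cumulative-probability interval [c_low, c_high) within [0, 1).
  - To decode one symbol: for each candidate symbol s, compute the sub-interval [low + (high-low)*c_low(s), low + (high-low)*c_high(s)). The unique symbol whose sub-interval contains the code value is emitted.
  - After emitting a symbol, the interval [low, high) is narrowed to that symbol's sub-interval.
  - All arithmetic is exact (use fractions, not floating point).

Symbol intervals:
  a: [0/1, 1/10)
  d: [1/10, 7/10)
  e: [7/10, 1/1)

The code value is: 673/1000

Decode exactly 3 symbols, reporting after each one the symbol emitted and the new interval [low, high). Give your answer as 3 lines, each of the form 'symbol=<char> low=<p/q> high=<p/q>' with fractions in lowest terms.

Answer: symbol=d low=1/10 high=7/10
symbol=e low=13/25 high=7/10
symbol=e low=323/500 high=7/10

Derivation:
Step 1: interval [0/1, 1/1), width = 1/1 - 0/1 = 1/1
  'a': [0/1 + 1/1*0/1, 0/1 + 1/1*1/10) = [0/1, 1/10)
  'd': [0/1 + 1/1*1/10, 0/1 + 1/1*7/10) = [1/10, 7/10) <- contains code 673/1000
  'e': [0/1 + 1/1*7/10, 0/1 + 1/1*1/1) = [7/10, 1/1)
  emit 'd', narrow to [1/10, 7/10)
Step 2: interval [1/10, 7/10), width = 7/10 - 1/10 = 3/5
  'a': [1/10 + 3/5*0/1, 1/10 + 3/5*1/10) = [1/10, 4/25)
  'd': [1/10 + 3/5*1/10, 1/10 + 3/5*7/10) = [4/25, 13/25)
  'e': [1/10 + 3/5*7/10, 1/10 + 3/5*1/1) = [13/25, 7/10) <- contains code 673/1000
  emit 'e', narrow to [13/25, 7/10)
Step 3: interval [13/25, 7/10), width = 7/10 - 13/25 = 9/50
  'a': [13/25 + 9/50*0/1, 13/25 + 9/50*1/10) = [13/25, 269/500)
  'd': [13/25 + 9/50*1/10, 13/25 + 9/50*7/10) = [269/500, 323/500)
  'e': [13/25 + 9/50*7/10, 13/25 + 9/50*1/1) = [323/500, 7/10) <- contains code 673/1000
  emit 'e', narrow to [323/500, 7/10)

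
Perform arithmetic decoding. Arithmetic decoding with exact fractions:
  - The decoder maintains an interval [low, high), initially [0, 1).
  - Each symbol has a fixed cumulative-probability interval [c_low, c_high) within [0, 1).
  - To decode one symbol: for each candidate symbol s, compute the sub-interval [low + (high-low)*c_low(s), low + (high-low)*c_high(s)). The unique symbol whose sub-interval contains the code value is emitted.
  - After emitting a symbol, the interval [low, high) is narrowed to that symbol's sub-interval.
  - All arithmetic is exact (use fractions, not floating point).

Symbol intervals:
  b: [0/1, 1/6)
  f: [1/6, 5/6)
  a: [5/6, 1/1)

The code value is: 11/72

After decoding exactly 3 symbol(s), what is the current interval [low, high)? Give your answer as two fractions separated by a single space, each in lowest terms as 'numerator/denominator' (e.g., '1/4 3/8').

Step 1: interval [0/1, 1/1), width = 1/1 - 0/1 = 1/1
  'b': [0/1 + 1/1*0/1, 0/1 + 1/1*1/6) = [0/1, 1/6) <- contains code 11/72
  'f': [0/1 + 1/1*1/6, 0/1 + 1/1*5/6) = [1/6, 5/6)
  'a': [0/1 + 1/1*5/6, 0/1 + 1/1*1/1) = [5/6, 1/1)
  emit 'b', narrow to [0/1, 1/6)
Step 2: interval [0/1, 1/6), width = 1/6 - 0/1 = 1/6
  'b': [0/1 + 1/6*0/1, 0/1 + 1/6*1/6) = [0/1, 1/36)
  'f': [0/1 + 1/6*1/6, 0/1 + 1/6*5/6) = [1/36, 5/36)
  'a': [0/1 + 1/6*5/6, 0/1 + 1/6*1/1) = [5/36, 1/6) <- contains code 11/72
  emit 'a', narrow to [5/36, 1/6)
Step 3: interval [5/36, 1/6), width = 1/6 - 5/36 = 1/36
  'b': [5/36 + 1/36*0/1, 5/36 + 1/36*1/6) = [5/36, 31/216)
  'f': [5/36 + 1/36*1/6, 5/36 + 1/36*5/6) = [31/216, 35/216) <- contains code 11/72
  'a': [5/36 + 1/36*5/6, 5/36 + 1/36*1/1) = [35/216, 1/6)
  emit 'f', narrow to [31/216, 35/216)

Answer: 31/216 35/216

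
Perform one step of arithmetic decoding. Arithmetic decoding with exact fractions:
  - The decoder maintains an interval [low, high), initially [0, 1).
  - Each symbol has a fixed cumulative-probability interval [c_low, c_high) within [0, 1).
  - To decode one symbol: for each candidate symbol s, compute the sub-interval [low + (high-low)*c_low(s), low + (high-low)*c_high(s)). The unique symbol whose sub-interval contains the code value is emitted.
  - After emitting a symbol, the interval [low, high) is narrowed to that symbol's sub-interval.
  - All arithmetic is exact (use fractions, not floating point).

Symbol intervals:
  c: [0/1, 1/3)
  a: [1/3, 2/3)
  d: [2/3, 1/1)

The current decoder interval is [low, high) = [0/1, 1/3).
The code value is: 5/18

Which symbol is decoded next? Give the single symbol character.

Interval width = high − low = 1/3 − 0/1 = 1/3
Scaled code = (code − low) / width = (5/18 − 0/1) / 1/3 = 5/6
  c: [0/1, 1/3) 
  a: [1/3, 2/3) 
  d: [2/3, 1/1) ← scaled code falls here ✓

Answer: d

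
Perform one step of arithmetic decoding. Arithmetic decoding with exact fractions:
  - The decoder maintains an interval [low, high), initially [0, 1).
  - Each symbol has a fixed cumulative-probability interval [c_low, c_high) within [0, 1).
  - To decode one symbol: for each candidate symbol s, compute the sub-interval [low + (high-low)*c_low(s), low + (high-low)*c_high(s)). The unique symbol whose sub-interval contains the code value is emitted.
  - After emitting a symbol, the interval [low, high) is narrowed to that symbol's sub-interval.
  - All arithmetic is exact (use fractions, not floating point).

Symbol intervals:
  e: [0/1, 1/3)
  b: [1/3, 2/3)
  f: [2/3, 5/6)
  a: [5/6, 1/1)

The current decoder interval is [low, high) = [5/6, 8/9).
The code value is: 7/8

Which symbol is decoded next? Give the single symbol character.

Answer: f

Derivation:
Interval width = high − low = 8/9 − 5/6 = 1/18
Scaled code = (code − low) / width = (7/8 − 5/6) / 1/18 = 3/4
  e: [0/1, 1/3) 
  b: [1/3, 2/3) 
  f: [2/3, 5/6) ← scaled code falls here ✓
  a: [5/6, 1/1) 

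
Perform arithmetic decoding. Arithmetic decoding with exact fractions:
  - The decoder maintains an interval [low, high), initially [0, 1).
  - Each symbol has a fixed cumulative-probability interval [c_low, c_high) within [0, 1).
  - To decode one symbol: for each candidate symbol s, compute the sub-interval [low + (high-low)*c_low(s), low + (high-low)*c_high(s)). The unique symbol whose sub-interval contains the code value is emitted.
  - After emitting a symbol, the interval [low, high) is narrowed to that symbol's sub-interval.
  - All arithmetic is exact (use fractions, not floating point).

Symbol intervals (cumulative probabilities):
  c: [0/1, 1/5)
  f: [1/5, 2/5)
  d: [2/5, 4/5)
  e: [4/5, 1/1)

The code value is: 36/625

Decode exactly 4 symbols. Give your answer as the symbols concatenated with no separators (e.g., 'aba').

Step 1: interval [0/1, 1/1), width = 1/1 - 0/1 = 1/1
  'c': [0/1 + 1/1*0/1, 0/1 + 1/1*1/5) = [0/1, 1/5) <- contains code 36/625
  'f': [0/1 + 1/1*1/5, 0/1 + 1/1*2/5) = [1/5, 2/5)
  'd': [0/1 + 1/1*2/5, 0/1 + 1/1*4/5) = [2/5, 4/5)
  'e': [0/1 + 1/1*4/5, 0/1 + 1/1*1/1) = [4/5, 1/1)
  emit 'c', narrow to [0/1, 1/5)
Step 2: interval [0/1, 1/5), width = 1/5 - 0/1 = 1/5
  'c': [0/1 + 1/5*0/1, 0/1 + 1/5*1/5) = [0/1, 1/25)
  'f': [0/1 + 1/5*1/5, 0/1 + 1/5*2/5) = [1/25, 2/25) <- contains code 36/625
  'd': [0/1 + 1/5*2/5, 0/1 + 1/5*4/5) = [2/25, 4/25)
  'e': [0/1 + 1/5*4/5, 0/1 + 1/5*1/1) = [4/25, 1/5)
  emit 'f', narrow to [1/25, 2/25)
Step 3: interval [1/25, 2/25), width = 2/25 - 1/25 = 1/25
  'c': [1/25 + 1/25*0/1, 1/25 + 1/25*1/5) = [1/25, 6/125)
  'f': [1/25 + 1/25*1/5, 1/25 + 1/25*2/5) = [6/125, 7/125)
  'd': [1/25 + 1/25*2/5, 1/25 + 1/25*4/5) = [7/125, 9/125) <- contains code 36/625
  'e': [1/25 + 1/25*4/5, 1/25 + 1/25*1/1) = [9/125, 2/25)
  emit 'd', narrow to [7/125, 9/125)
Step 4: interval [7/125, 9/125), width = 9/125 - 7/125 = 2/125
  'c': [7/125 + 2/125*0/1, 7/125 + 2/125*1/5) = [7/125, 37/625) <- contains code 36/625
  'f': [7/125 + 2/125*1/5, 7/125 + 2/125*2/5) = [37/625, 39/625)
  'd': [7/125 + 2/125*2/5, 7/125 + 2/125*4/5) = [39/625, 43/625)
  'e': [7/125 + 2/125*4/5, 7/125 + 2/125*1/1) = [43/625, 9/125)
  emit 'c', narrow to [7/125, 37/625)

Answer: cfdc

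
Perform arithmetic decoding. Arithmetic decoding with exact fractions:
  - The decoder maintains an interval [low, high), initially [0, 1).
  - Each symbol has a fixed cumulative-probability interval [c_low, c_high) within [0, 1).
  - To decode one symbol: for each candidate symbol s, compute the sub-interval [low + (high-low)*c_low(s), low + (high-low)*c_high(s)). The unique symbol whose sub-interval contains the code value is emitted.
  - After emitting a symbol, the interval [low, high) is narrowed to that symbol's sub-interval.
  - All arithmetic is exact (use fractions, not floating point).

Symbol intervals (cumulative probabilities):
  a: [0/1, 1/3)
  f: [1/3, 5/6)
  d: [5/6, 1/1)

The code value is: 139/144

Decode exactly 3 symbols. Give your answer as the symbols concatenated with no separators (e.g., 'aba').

Step 1: interval [0/1, 1/1), width = 1/1 - 0/1 = 1/1
  'a': [0/1 + 1/1*0/1, 0/1 + 1/1*1/3) = [0/1, 1/3)
  'f': [0/1 + 1/1*1/3, 0/1 + 1/1*5/6) = [1/3, 5/6)
  'd': [0/1 + 1/1*5/6, 0/1 + 1/1*1/1) = [5/6, 1/1) <- contains code 139/144
  emit 'd', narrow to [5/6, 1/1)
Step 2: interval [5/6, 1/1), width = 1/1 - 5/6 = 1/6
  'a': [5/6 + 1/6*0/1, 5/6 + 1/6*1/3) = [5/6, 8/9)
  'f': [5/6 + 1/6*1/3, 5/6 + 1/6*5/6) = [8/9, 35/36) <- contains code 139/144
  'd': [5/6 + 1/6*5/6, 5/6 + 1/6*1/1) = [35/36, 1/1)
  emit 'f', narrow to [8/9, 35/36)
Step 3: interval [8/9, 35/36), width = 35/36 - 8/9 = 1/12
  'a': [8/9 + 1/12*0/1, 8/9 + 1/12*1/3) = [8/9, 11/12)
  'f': [8/9 + 1/12*1/3, 8/9 + 1/12*5/6) = [11/12, 23/24)
  'd': [8/9 + 1/12*5/6, 8/9 + 1/12*1/1) = [23/24, 35/36) <- contains code 139/144
  emit 'd', narrow to [23/24, 35/36)

Answer: dfd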